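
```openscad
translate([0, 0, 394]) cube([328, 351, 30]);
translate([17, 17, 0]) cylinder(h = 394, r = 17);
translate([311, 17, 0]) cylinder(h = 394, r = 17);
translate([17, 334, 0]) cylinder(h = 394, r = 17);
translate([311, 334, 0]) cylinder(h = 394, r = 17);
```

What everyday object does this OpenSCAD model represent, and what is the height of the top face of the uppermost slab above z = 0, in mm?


A stool. The seat height is 424 mm.

A 328×351×30 slab at z = 394 on four corner cylinders — a stool. The seat top is 394 + 30 = 424 mm.


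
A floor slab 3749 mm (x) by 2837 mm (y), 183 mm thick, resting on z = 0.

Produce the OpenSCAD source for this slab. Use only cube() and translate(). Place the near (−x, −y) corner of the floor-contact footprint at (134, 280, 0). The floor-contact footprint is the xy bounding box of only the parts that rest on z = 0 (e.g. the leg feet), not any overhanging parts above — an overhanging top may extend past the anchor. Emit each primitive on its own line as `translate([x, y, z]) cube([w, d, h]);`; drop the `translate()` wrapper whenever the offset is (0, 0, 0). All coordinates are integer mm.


translate([134, 280, 0]) cube([3749, 2837, 183]);


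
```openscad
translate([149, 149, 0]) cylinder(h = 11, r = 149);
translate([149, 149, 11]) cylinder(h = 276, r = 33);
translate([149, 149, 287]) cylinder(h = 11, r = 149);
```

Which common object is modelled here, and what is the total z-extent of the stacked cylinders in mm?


A spool. The overall height is 298 mm.

Three coaxial cylinders, large–small–large — a spool. Two 11 mm flanges and a 276 mm core give 11 + 276 + 11 = 298 mm.


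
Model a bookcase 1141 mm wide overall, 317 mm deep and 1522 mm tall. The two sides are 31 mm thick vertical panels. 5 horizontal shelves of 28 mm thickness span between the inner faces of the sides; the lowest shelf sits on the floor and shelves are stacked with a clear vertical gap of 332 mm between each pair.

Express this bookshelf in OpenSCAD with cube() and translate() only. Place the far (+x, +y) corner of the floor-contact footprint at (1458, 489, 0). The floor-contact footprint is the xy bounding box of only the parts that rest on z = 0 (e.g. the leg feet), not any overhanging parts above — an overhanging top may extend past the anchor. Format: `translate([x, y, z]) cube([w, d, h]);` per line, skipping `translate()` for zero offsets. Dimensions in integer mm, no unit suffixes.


translate([317, 172, 0]) cube([31, 317, 1522]);
translate([1427, 172, 0]) cube([31, 317, 1522]);
translate([348, 172, 0]) cube([1079, 317, 28]);
translate([348, 172, 360]) cube([1079, 317, 28]);
translate([348, 172, 720]) cube([1079, 317, 28]);
translate([348, 172, 1080]) cube([1079, 317, 28]);
translate([348, 172, 1440]) cube([1079, 317, 28]);


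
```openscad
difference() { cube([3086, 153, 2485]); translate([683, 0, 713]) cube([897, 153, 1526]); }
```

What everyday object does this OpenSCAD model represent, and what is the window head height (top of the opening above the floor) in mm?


A wall with a window opening. The window head height is 2239 mm.

A wall with a rectangular opening subtracted — a window. Sill at z = 713, opening 1526 mm tall, so the head is at 713 + 1526 = 2239 mm.


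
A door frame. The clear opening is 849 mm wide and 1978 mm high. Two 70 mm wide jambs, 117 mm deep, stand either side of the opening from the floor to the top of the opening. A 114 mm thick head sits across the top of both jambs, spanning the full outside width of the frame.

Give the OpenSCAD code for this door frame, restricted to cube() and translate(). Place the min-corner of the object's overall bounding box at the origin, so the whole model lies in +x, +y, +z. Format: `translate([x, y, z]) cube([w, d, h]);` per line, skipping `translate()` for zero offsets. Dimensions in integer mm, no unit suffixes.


cube([70, 117, 1978]);
translate([919, 0, 0]) cube([70, 117, 1978]);
translate([0, 0, 1978]) cube([989, 117, 114]);


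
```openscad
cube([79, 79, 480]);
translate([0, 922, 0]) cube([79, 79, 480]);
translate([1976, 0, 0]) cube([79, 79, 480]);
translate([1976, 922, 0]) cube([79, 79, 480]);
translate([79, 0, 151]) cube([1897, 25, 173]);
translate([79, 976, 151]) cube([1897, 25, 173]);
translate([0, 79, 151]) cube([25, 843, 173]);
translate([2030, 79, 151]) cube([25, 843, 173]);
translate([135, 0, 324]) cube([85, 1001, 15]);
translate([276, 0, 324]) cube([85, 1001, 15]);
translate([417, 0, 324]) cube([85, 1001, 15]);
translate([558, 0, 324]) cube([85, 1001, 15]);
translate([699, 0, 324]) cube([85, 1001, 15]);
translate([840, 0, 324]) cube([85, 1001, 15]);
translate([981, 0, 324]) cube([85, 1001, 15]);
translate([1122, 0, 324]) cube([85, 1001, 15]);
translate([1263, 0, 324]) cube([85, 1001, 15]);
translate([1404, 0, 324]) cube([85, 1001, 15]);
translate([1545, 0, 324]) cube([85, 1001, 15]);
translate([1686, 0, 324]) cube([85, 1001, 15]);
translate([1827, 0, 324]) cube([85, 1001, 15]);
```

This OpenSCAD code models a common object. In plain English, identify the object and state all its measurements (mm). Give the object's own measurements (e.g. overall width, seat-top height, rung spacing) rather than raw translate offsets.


A bed frame 2055 mm long (x) by 1001 mm wide (y). Four 79×79 mm corner posts, 480 mm tall, at the corners of the footprint. Four rails of 25 mm thickness and 173 mm height run between adjacent posts with their undersides at z = 151 mm, their outer faces flush with the outside of the frame (the two x-running rails run between the posts' inner faces; the two y-running rails run between the posts' inner faces). 13 slats, each 85 mm wide (x) and 15 mm thick, lie across the top of the two x-running rails, running the full 1001 mm width of the frame in y; along x they sit between the end posts with a 56 mm gap after the −x posts and between neighbouring slats, leaving 64 mm before the +x posts.


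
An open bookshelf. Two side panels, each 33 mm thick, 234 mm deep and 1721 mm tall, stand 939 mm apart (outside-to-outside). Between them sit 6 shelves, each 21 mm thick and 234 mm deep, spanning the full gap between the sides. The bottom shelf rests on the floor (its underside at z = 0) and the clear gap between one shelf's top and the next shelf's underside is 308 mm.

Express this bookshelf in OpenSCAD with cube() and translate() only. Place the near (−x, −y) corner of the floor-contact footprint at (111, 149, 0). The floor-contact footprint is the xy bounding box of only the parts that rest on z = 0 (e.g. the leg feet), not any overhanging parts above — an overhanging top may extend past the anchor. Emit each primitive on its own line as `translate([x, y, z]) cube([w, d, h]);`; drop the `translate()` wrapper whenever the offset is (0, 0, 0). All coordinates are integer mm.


translate([111, 149, 0]) cube([33, 234, 1721]);
translate([1017, 149, 0]) cube([33, 234, 1721]);
translate([144, 149, 0]) cube([873, 234, 21]);
translate([144, 149, 329]) cube([873, 234, 21]);
translate([144, 149, 658]) cube([873, 234, 21]);
translate([144, 149, 987]) cube([873, 234, 21]);
translate([144, 149, 1316]) cube([873, 234, 21]);
translate([144, 149, 1645]) cube([873, 234, 21]);


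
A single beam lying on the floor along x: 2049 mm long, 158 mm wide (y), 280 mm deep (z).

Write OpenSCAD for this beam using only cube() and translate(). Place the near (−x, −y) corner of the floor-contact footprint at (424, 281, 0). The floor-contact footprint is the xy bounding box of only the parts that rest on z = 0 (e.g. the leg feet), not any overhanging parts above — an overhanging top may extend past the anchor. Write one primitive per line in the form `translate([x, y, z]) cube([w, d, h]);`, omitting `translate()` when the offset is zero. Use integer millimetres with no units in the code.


translate([424, 281, 0]) cube([2049, 158, 280]);


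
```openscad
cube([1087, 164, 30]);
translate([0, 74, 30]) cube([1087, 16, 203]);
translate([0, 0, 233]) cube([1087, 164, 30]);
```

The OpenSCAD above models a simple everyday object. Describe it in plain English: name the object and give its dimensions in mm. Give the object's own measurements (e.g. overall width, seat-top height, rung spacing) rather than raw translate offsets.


An I-beam lying along x, 1087 mm long. Overall section height 263 mm. Two flanges 164 mm wide (y) and 30 mm thick, one on the floor and one at the top; a web 16 mm thick runs between them, centred on the flange width.


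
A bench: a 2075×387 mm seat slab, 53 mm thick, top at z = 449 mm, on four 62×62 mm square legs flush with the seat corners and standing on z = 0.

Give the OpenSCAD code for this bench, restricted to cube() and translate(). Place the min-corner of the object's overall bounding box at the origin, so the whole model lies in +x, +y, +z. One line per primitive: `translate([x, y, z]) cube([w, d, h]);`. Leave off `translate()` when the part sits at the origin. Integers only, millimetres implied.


// leg_h = 449 − 53 = 396
translate([0, 0, 396]) cube([2075, 387, 53]);
cube([62, 62, 396]);
translate([0, 325, 0]) cube([62, 62, 396]);
translate([2013, 0, 0]) cube([62, 62, 396]);
translate([2013, 325, 0]) cube([62, 62, 396]);


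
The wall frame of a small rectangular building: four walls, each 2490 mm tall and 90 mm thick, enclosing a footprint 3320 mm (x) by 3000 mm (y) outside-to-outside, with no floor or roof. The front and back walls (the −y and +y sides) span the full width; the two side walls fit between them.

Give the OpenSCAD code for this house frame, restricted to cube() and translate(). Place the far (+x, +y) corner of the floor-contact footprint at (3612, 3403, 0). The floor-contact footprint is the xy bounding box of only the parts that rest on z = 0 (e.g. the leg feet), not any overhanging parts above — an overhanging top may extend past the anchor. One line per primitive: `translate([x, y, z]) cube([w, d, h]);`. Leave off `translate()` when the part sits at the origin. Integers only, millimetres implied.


translate([292, 403, 0]) cube([3320, 90, 2490]);
translate([292, 3313, 0]) cube([3320, 90, 2490]);
translate([292, 493, 0]) cube([90, 2820, 2490]);
translate([3522, 493, 0]) cube([90, 2820, 2490]);


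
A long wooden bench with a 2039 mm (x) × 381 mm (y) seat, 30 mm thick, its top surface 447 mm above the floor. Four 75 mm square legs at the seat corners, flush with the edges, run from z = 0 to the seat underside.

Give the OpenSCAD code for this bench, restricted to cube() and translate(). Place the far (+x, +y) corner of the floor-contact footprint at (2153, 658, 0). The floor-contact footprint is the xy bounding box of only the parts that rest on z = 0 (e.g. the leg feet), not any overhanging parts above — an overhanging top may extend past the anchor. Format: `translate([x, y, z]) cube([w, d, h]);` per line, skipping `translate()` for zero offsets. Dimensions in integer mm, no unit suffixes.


translate([114, 277, 417]) cube([2039, 381, 30]);
translate([114, 277, 0]) cube([75, 75, 417]);
translate([114, 583, 0]) cube([75, 75, 417]);
translate([2078, 277, 0]) cube([75, 75, 417]);
translate([2078, 583, 0]) cube([75, 75, 417]);


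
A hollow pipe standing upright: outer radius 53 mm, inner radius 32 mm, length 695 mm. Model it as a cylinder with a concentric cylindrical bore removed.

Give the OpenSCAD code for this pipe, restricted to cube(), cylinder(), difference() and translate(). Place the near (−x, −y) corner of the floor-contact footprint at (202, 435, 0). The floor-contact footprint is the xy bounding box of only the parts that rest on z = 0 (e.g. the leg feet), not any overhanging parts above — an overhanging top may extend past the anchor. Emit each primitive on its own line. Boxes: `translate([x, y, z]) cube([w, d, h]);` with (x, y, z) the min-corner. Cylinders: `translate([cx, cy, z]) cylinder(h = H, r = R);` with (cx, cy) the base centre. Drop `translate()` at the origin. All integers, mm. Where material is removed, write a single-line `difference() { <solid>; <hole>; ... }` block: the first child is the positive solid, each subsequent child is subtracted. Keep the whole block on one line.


difference() { translate([255, 488, 0]) cylinder(h = 695, r = 53); translate([255, 488, 0]) cylinder(h = 695, r = 32); }


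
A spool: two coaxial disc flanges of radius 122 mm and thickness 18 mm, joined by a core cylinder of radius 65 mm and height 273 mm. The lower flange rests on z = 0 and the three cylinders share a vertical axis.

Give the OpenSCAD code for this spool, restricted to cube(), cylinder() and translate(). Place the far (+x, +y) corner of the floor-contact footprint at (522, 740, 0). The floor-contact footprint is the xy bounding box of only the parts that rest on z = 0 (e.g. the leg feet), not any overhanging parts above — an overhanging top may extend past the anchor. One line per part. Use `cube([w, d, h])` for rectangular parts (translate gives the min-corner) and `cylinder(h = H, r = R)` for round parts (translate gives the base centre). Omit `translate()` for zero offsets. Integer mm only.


translate([400, 618, 0]) cylinder(h = 18, r = 122);
translate([400, 618, 18]) cylinder(h = 273, r = 65);
translate([400, 618, 291]) cylinder(h = 18, r = 122);


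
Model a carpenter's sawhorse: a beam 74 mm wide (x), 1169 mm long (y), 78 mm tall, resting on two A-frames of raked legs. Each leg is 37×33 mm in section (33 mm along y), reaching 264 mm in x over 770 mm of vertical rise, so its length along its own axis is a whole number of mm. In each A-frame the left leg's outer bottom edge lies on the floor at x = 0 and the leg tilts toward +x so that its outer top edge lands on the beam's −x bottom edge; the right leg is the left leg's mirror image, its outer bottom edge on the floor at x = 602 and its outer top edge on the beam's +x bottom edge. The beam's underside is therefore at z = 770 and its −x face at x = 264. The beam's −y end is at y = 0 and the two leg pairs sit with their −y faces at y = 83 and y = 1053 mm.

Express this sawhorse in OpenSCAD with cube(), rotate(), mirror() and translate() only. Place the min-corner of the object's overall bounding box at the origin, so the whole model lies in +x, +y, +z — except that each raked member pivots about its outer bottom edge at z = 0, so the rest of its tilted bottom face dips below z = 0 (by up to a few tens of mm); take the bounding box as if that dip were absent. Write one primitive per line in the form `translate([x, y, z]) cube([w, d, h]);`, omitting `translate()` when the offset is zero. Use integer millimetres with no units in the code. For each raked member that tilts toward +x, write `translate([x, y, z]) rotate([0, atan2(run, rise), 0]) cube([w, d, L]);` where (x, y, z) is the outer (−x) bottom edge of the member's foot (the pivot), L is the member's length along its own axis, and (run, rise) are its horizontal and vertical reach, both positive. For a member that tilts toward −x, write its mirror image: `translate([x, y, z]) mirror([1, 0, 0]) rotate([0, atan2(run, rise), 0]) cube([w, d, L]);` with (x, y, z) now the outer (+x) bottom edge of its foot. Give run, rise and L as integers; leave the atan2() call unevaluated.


translate([264, 0, 770]) cube([74, 1169, 78]);
translate([0, 83, 0]) rotate([0, atan2(264, 770), 0]) cube([37, 33, 814]);
translate([602, 83, 0]) mirror([1, 0, 0]) rotate([0, atan2(264, 770), 0]) cube([37, 33, 814]);
translate([0, 1053, 0]) rotate([0, atan2(264, 770), 0]) cube([37, 33, 814]);
translate([602, 1053, 0]) mirror([1, 0, 0]) rotate([0, atan2(264, 770), 0]) cube([37, 33, 814]);


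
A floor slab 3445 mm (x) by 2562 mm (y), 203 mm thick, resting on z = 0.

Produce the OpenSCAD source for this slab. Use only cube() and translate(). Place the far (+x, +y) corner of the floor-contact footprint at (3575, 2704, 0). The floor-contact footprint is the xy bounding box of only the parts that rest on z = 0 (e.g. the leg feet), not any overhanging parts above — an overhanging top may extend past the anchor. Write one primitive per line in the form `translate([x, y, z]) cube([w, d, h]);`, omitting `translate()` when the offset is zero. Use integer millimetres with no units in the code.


translate([130, 142, 0]) cube([3445, 2562, 203]);


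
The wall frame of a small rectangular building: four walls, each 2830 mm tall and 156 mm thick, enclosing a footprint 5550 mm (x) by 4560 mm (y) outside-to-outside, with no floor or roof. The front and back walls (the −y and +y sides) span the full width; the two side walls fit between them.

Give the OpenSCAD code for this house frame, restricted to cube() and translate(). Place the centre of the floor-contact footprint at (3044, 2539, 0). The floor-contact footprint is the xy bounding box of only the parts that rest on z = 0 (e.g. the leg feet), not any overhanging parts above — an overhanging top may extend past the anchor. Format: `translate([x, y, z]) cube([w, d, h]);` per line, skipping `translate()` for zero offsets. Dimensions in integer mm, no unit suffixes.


translate([269, 259, 0]) cube([5550, 156, 2830]);
translate([269, 4663, 0]) cube([5550, 156, 2830]);
translate([269, 415, 0]) cube([156, 4248, 2830]);
translate([5663, 415, 0]) cube([156, 4248, 2830]);


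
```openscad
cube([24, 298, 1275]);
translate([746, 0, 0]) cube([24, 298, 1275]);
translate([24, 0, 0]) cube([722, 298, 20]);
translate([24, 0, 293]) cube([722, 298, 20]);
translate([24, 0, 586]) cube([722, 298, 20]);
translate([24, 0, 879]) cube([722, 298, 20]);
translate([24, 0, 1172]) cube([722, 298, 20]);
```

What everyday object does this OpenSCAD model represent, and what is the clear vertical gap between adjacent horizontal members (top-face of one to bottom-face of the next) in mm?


A bookshelf. The clear shelf gap is 273 mm.

Two tall side panels with 5 horizontal boards between them — a bookshelf. The first two shelf undersides are at z = 0 and z = 293; with shelf thickness 20, the clear gap is 293 − 0 − 20 = 273 mm.


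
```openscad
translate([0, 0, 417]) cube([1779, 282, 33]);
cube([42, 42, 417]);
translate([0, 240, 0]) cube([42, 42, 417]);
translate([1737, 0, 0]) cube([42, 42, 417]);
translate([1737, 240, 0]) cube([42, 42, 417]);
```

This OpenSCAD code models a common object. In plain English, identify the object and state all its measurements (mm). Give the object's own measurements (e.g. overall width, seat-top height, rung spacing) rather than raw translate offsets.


A long wooden bench with a 1779 mm (x) × 282 mm (y) seat, 33 mm thick, its top surface 450 mm above the floor. Four 42 mm square legs at the seat corners, flush with the edges, run from z = 0 to the seat underside.


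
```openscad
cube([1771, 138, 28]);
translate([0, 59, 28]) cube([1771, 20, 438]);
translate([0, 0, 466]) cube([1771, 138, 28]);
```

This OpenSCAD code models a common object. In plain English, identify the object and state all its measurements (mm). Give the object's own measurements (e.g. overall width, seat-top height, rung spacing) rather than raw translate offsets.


An I-beam lying along x, 1771 mm long. Overall section height 494 mm. Two flanges 138 mm wide (y) and 28 mm thick, one on the floor and one at the top; a web 20 mm thick runs between them, centred on the flange width.


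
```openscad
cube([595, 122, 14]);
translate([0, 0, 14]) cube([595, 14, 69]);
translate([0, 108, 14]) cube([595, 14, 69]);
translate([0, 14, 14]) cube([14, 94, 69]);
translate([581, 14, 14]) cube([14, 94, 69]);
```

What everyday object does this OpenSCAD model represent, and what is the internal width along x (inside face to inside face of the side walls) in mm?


An open box. The internal width is 567 mm.

A 595×122 base slab with four walls standing on it — an open box. The base is 595 mm wide and the walls are 14 mm thick, so the internal width is 595 − 2 × 14 = 567 mm.


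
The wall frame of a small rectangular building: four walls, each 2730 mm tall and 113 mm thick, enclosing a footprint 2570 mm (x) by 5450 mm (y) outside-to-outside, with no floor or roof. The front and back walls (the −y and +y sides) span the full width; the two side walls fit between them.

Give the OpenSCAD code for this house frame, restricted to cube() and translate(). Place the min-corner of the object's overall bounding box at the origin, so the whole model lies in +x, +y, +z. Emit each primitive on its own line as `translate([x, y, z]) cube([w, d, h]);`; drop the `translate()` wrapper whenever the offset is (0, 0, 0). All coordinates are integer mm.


cube([2570, 113, 2730]);
translate([0, 5337, 0]) cube([2570, 113, 2730]);
translate([0, 113, 0]) cube([113, 5224, 2730]);
translate([2457, 113, 0]) cube([113, 5224, 2730]);


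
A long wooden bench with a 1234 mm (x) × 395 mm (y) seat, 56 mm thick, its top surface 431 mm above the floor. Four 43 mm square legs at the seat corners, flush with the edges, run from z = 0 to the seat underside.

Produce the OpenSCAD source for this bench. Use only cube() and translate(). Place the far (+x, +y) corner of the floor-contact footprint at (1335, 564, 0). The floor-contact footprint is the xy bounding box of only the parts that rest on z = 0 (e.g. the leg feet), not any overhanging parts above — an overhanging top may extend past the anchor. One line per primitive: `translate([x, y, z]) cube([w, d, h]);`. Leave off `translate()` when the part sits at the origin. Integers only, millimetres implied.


translate([101, 169, 375]) cube([1234, 395, 56]);
translate([101, 169, 0]) cube([43, 43, 375]);
translate([101, 521, 0]) cube([43, 43, 375]);
translate([1292, 169, 0]) cube([43, 43, 375]);
translate([1292, 521, 0]) cube([43, 43, 375]);


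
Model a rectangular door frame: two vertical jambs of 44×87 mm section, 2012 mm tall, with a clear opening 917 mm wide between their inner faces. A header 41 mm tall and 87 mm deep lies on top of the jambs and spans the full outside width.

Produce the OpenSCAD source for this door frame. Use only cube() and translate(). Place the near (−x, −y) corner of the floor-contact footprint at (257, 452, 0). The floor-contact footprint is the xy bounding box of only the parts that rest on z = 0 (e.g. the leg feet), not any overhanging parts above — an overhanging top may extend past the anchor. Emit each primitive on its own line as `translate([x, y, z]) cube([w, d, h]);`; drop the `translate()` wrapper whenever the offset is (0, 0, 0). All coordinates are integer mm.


translate([257, 452, 0]) cube([44, 87, 2012]);
translate([1218, 452, 0]) cube([44, 87, 2012]);
translate([257, 452, 2012]) cube([1005, 87, 41]);


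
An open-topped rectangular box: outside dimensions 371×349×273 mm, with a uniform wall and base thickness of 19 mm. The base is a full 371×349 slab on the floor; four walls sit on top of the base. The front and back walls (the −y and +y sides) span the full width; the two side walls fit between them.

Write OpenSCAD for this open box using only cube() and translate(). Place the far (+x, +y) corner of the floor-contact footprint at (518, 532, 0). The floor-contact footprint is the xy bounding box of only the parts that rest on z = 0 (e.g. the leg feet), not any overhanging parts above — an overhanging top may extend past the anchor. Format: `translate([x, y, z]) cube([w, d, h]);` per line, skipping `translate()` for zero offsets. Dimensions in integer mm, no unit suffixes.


translate([147, 183, 0]) cube([371, 349, 19]);
translate([147, 183, 19]) cube([371, 19, 254]);
translate([147, 513, 19]) cube([371, 19, 254]);
translate([147, 202, 19]) cube([19, 311, 254]);
translate([499, 202, 19]) cube([19, 311, 254]);


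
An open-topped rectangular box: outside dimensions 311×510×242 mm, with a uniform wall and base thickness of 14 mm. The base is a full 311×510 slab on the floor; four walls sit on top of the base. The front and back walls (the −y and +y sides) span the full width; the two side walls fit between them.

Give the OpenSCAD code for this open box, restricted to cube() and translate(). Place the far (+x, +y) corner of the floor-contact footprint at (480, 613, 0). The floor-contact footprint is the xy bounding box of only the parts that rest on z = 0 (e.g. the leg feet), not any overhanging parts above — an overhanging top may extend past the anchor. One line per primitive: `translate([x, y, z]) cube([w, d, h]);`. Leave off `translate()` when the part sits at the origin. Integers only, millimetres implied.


translate([169, 103, 0]) cube([311, 510, 14]);
translate([169, 103, 14]) cube([311, 14, 228]);
translate([169, 599, 14]) cube([311, 14, 228]);
translate([169, 117, 14]) cube([14, 482, 228]);
translate([466, 117, 14]) cube([14, 482, 228]);


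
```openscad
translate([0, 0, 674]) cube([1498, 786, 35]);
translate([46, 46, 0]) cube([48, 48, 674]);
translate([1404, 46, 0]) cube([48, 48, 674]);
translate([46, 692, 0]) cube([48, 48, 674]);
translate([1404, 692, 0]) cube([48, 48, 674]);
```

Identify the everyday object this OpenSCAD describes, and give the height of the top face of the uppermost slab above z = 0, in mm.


A table. The table height is 709 mm.

A 1498×786×35 slab sits at z = 674 on four 48 mm square posts — a table. The top surface is at 674 + 35 = 709 mm.


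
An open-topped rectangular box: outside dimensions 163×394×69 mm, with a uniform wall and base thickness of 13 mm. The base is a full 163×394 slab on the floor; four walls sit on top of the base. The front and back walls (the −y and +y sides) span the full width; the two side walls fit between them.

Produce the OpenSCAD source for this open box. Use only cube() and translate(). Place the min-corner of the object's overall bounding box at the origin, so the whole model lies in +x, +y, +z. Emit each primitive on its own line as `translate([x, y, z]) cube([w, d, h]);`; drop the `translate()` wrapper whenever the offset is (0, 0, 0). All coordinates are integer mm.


cube([163, 394, 13]);
translate([0, 0, 13]) cube([163, 13, 56]);
translate([0, 381, 13]) cube([163, 13, 56]);
translate([0, 13, 13]) cube([13, 368, 56]);
translate([150, 13, 13]) cube([13, 368, 56]);


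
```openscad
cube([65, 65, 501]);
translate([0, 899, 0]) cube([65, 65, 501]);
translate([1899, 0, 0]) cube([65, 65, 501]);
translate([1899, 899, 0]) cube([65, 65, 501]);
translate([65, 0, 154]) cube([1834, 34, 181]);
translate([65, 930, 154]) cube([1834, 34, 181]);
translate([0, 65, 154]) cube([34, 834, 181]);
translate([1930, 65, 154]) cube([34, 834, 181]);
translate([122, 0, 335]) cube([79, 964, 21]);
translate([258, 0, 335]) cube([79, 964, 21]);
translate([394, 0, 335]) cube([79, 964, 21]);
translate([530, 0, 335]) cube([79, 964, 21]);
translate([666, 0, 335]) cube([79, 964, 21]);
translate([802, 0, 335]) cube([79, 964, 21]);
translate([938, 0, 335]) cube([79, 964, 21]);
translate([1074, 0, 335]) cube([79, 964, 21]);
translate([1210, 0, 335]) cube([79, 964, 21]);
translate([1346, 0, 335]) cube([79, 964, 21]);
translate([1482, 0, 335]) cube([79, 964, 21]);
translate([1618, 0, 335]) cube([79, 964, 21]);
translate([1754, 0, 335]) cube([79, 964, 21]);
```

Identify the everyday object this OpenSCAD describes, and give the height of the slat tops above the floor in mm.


A bed frame. The slat-top height is 356 mm.

Four posts, four rails, and a row of slats — a bed frame. Slats sit on the rails at z = 154 + 181 = 335; with slat thickness 21, the top is 356 mm.


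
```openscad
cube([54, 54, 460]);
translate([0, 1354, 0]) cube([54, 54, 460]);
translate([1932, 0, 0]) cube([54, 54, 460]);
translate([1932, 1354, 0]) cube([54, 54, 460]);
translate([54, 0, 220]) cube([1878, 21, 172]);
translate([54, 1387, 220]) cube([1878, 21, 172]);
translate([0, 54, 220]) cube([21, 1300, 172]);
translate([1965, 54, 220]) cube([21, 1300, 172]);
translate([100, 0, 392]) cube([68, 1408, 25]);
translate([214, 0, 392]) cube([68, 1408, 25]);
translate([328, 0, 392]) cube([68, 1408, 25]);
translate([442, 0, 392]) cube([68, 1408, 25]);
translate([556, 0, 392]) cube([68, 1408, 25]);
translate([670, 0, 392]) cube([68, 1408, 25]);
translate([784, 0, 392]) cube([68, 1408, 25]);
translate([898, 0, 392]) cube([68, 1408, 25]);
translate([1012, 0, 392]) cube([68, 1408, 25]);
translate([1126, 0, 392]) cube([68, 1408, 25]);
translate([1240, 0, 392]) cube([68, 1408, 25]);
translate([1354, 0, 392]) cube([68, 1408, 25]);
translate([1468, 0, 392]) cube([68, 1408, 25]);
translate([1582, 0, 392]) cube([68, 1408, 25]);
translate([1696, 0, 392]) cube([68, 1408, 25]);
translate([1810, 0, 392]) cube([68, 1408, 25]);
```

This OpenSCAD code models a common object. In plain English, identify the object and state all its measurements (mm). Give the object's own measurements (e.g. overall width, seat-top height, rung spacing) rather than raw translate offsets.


A bed frame 1986 mm long (x) by 1408 mm wide (y). Four 54×54 mm corner posts, 460 mm tall, at the corners of the footprint. Four rails of 21 mm thickness and 172 mm height run between adjacent posts with their undersides at z = 220 mm, their outer faces flush with the outside of the frame (the two x-running rails run between the posts' inner faces; the two y-running rails run between the posts' inner faces). 16 slats, each 68 mm wide (x) and 25 mm thick, lie across the top of the two x-running rails, running the full 1408 mm width of the frame in y; along x they sit between the end posts with a 46 mm gap after the −x posts and between neighbouring slats, leaving 54 mm before the +x posts.


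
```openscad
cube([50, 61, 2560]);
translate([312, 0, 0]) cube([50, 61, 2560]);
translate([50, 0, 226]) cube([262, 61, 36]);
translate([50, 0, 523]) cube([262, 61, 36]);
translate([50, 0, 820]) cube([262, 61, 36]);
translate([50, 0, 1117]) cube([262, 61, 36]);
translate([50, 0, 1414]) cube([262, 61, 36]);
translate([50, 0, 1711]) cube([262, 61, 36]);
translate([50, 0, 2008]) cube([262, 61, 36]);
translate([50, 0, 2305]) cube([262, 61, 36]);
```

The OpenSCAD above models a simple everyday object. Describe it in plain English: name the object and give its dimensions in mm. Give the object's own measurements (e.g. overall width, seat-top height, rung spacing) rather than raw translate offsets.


A straight ladder. Two 50×61 mm vertical rails, 2560 mm tall, stand 362 mm apart (outside-to-outside) with their front faces coplanar on the −y side. 8 rungs, each 61 mm deep and 36 mm tall, span between the inner faces of the rails, front faces flush with the rails. The lowest rung's underside is at z = 226 mm and rungs are spaced 297 mm apart (underside to underside).


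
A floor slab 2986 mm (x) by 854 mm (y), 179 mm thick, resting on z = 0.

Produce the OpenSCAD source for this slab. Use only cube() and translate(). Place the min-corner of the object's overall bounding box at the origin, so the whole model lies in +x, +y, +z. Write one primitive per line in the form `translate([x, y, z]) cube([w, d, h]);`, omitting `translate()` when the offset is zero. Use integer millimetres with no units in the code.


cube([2986, 854, 179]);


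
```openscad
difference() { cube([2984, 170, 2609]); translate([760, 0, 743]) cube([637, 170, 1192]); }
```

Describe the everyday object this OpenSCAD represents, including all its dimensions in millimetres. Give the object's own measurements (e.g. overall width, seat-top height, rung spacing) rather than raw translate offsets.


A wall 2984 mm long (x), 170 mm thick (y), 2609 mm tall, with a rectangular window opening cut through it. The opening is 637 mm wide and 1192 mm tall; its sill is at z = 743 mm and its near (−x) edge is 760 mm from the wall's −x end. The opening passes through the full wall thickness.


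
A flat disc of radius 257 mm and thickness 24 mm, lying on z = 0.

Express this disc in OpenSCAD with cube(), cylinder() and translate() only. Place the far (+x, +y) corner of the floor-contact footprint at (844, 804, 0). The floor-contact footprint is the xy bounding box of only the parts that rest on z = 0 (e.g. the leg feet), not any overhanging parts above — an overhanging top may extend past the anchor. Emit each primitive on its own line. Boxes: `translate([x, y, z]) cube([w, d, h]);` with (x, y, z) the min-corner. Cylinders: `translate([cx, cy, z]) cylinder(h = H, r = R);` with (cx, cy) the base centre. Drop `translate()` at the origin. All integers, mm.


translate([587, 547, 0]) cylinder(h = 24, r = 257);


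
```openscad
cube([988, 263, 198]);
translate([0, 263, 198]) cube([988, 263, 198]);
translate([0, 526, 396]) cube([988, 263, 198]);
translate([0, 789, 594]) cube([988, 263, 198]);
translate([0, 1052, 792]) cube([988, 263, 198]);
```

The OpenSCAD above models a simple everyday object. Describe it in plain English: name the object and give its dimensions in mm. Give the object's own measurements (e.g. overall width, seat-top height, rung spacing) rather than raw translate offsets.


A straight staircase of 5 solid steps. Each step is 988 mm wide (x), 263 mm deep (y, the going) and 198 mm tall (the rise). The first step rests on the floor; each subsequent step sits one going further in +y and one rise higher in +z, directly behind and above the previous step with no overlap.


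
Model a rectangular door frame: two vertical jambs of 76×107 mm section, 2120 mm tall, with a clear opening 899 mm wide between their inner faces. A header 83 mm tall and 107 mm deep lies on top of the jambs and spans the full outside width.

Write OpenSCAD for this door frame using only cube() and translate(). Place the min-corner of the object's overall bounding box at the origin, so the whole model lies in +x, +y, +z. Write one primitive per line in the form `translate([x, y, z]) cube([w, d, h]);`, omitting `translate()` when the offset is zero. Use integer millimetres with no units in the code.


cube([76, 107, 2120]);
translate([975, 0, 0]) cube([76, 107, 2120]);
translate([0, 0, 2120]) cube([1051, 107, 83]);


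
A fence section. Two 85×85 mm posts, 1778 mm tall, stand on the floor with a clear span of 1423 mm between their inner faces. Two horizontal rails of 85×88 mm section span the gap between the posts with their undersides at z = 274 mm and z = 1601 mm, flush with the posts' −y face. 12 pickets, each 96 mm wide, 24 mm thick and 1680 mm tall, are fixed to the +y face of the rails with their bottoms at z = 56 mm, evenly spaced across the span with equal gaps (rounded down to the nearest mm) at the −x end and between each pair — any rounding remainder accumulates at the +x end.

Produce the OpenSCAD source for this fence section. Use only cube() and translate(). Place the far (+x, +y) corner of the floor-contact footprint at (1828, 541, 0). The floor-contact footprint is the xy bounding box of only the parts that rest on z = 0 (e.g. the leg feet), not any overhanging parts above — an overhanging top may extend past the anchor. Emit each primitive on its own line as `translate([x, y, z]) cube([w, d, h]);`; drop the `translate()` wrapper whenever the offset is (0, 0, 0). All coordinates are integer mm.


translate([235, 456, 0]) cube([85, 85, 1778]);
translate([1743, 456, 0]) cube([85, 85, 1778]);
translate([320, 456, 274]) cube([1423, 85, 88]);
translate([320, 456, 1601]) cube([1423, 85, 88]);
translate([340, 541, 56]) cube([96, 24, 1680]);
translate([456, 541, 56]) cube([96, 24, 1680]);
translate([572, 541, 56]) cube([96, 24, 1680]);
translate([688, 541, 56]) cube([96, 24, 1680]);
translate([804, 541, 56]) cube([96, 24, 1680]);
translate([920, 541, 56]) cube([96, 24, 1680]);
translate([1036, 541, 56]) cube([96, 24, 1680]);
translate([1152, 541, 56]) cube([96, 24, 1680]);
translate([1268, 541, 56]) cube([96, 24, 1680]);
translate([1384, 541, 56]) cube([96, 24, 1680]);
translate([1500, 541, 56]) cube([96, 24, 1680]);
translate([1616, 541, 56]) cube([96, 24, 1680]);


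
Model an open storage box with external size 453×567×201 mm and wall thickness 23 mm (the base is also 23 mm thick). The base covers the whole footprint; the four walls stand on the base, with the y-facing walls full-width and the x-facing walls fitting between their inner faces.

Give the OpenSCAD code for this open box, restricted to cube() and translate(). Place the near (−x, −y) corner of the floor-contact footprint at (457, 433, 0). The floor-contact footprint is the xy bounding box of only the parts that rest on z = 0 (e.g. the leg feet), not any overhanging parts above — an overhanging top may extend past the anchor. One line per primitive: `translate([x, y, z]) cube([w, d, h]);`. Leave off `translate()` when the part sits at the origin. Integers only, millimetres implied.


translate([457, 433, 0]) cube([453, 567, 23]);
translate([457, 433, 23]) cube([453, 23, 178]);
translate([457, 977, 23]) cube([453, 23, 178]);
translate([457, 456, 23]) cube([23, 521, 178]);
translate([887, 456, 23]) cube([23, 521, 178]);


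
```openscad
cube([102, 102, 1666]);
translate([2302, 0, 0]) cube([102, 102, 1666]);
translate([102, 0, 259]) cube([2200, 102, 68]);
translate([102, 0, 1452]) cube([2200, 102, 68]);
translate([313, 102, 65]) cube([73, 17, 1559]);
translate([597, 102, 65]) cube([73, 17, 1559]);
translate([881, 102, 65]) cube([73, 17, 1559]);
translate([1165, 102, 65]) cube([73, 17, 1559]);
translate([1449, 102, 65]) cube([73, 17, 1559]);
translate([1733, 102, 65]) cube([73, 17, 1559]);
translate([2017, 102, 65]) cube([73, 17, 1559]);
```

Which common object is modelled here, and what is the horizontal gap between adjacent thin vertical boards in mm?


A fence section. The picket gap is 211 mm.

Two posts, two rails, 7 pickets — a fence section. Span 2200 mm holds 7 pickets of 73 mm with 8 equal gaps: ⌊(2200 − 7·73) / 8⌋ = 211 mm.


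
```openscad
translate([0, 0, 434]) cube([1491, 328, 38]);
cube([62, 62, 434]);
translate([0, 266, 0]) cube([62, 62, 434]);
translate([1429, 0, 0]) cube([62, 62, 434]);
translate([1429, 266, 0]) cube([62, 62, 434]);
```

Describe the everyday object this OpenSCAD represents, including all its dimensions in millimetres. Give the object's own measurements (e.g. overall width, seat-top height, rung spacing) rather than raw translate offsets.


A long wooden bench with a 1491 mm (x) × 328 mm (y) seat, 38 mm thick, its top surface 472 mm above the floor. Four 62 mm square legs at the seat corners, flush with the edges, run from z = 0 to the seat underside.


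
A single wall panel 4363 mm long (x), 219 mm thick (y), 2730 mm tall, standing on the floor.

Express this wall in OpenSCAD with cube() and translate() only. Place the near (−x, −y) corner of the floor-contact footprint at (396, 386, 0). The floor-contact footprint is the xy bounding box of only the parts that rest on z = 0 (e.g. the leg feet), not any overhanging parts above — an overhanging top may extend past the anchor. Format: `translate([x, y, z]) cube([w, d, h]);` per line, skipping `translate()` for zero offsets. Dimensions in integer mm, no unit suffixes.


translate([396, 386, 0]) cube([4363, 219, 2730]);


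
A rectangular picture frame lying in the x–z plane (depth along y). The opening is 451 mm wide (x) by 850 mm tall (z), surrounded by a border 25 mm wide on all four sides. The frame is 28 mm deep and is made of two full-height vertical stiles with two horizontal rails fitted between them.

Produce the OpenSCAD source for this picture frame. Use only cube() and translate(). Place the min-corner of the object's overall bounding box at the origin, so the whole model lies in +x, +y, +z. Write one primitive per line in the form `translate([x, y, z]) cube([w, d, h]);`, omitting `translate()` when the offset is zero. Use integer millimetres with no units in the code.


cube([25, 28, 900]);
translate([476, 0, 0]) cube([25, 28, 900]);
translate([25, 0, 0]) cube([451, 28, 25]);
translate([25, 0, 875]) cube([451, 28, 25]);


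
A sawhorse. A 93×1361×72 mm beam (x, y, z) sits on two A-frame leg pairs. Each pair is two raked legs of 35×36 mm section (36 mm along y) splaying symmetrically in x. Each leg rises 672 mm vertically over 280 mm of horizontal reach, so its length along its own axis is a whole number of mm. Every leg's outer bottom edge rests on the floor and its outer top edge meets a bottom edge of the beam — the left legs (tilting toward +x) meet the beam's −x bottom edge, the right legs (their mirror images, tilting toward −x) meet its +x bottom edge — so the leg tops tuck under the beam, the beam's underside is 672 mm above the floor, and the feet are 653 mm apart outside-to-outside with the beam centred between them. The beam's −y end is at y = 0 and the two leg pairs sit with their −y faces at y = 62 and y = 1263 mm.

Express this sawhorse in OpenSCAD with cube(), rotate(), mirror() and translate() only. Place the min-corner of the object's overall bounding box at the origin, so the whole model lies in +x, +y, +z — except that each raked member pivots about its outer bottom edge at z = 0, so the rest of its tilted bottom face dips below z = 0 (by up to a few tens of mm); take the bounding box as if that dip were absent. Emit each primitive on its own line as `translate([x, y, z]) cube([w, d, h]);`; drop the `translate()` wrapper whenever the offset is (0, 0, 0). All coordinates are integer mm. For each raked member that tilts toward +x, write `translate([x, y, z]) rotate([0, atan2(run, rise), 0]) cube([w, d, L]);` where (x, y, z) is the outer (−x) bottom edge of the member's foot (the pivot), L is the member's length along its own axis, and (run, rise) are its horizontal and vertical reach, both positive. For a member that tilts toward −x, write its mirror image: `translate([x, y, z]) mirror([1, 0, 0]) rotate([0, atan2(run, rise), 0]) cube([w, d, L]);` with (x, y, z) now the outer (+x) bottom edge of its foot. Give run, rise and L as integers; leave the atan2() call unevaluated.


translate([280, 0, 672]) cube([93, 1361, 72]);
translate([0, 62, 0]) rotate([0, atan2(280, 672), 0]) cube([35, 36, 728]);
translate([653, 62, 0]) mirror([1, 0, 0]) rotate([0, atan2(280, 672), 0]) cube([35, 36, 728]);
translate([0, 1263, 0]) rotate([0, atan2(280, 672), 0]) cube([35, 36, 728]);
translate([653, 1263, 0]) mirror([1, 0, 0]) rotate([0, atan2(280, 672), 0]) cube([35, 36, 728]);
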